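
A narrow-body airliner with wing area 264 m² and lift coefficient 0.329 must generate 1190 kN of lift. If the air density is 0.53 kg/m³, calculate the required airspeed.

L = ½ρv²S·CL ⇒ v = √(2L/(ρ·S·CL))
v = √(2 × 1.19×10^6 / (0.53 × 264 × 0.329)) = √51700 = 227 m/s

v = 227 m/s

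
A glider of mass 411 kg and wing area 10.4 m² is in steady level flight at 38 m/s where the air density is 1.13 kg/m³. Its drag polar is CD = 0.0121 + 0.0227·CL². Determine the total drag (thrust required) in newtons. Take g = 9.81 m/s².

D = 146 N

Level flight ⇒ L = W = m·g = 411 × 9.81 = 4031.9 N.
Dynamic pressure q = 0.5 × 1.13 × 38² = 815.9 Pa.
CL = 2W/(ρv²S) = 2×4031.9/(1.13×38²×10.4) = 0.4752.
CD = 0.0121 + 0.0227 × 0.4752² = 0.01723.
D = q·S·CD = 815.9 × 10.4 × 0.01723 = 146.2 N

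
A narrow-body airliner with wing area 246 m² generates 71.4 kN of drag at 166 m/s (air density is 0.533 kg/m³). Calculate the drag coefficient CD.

From D = ½ρv²S·CD, rearranging gives CD = 2D/(ρv²S).
CD = 2 × 71400 / (0.533 × 166² × 246) = 0.0395

CD = 0.0395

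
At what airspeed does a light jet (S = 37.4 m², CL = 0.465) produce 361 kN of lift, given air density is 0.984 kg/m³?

v = 205 m/s

L = ½ρv²S·CL ⇒ v = √(2L/(ρ·S·CL))
v = √(2 × 3.61×10^5 / (0.984 × 37.4 × 0.465)) = √42190 = 205 m/s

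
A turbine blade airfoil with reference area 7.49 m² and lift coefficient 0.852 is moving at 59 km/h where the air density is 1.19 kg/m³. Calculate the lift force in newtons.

Convert speed: v = 59 km/h ÷ 3.6 = 16.39 m/s.
L = ½ρv²S·CL = ½ × 1.19 × 16.39² × 7.49 × 0.852 = 1020 N

L = 1020 N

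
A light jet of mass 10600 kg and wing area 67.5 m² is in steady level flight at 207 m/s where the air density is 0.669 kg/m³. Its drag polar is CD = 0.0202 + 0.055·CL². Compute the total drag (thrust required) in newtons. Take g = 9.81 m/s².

Level flight ⇒ L = W = m·g = 10600 × 9.81 = 1.0399×10^5 N.
q = ½ρv² = ½ × 0.669 × 207² = 14330 Pa.
CL = W/(q·S) = 1.0399×10^5 / (14330 × 67.5) = 0.1075.
CD = 0.0202 + 0.055 × 0.1075² = 0.02084.
D = q·S·CD = 14330 × 67.5 × 0.02084 = 20160 N

D = 20200 N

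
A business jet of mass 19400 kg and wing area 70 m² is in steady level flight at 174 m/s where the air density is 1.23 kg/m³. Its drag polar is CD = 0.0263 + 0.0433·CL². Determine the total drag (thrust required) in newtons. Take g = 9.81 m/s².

In steady level flight, lift balances weight: W = mg = 19400 × 9.81 = 1.9031×10^5 N.
Dynamic pressure q = 0.5 × 1.23 × 174² = 18620 Pa.
Required CL = L/(qS) = 1.9031×10^5/(18620·70) = 0.146.
CD = 0.0263 + 0.0433 × 0.146² = 0.02722.
D = q·S·CD = 18620 × 70 × 0.02722 = 35480 N

D = 35500 N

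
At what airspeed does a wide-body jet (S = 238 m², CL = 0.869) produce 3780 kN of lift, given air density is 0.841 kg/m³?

v = 208 m/s

L = ½ρv²S·CL ⇒ v = √(2L/(ρ·S·CL))
v = √(2 × 3.78×10^6 / (0.841 × 238 × 0.869)) = √43460 = 208 m/s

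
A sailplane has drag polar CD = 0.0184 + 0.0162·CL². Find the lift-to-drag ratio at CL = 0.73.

L/D = 27

CD = 0.0184 + 0.0162 × 0.73² = 0.02703
L/D = CL/CD = 0.73 / 0.02703 = 27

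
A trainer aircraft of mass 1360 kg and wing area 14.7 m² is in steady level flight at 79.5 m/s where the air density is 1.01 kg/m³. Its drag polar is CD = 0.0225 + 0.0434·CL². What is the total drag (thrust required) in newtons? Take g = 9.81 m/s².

D = 1220 N

In steady level flight, lift balances weight: W = mg = 1360 × 9.81 = 13342 N.
Dynamic pressure q = 0.5 × 1.01 × 79.5² = 3192 Pa.
CL = W/(q·S) = 13342 / (3192 × 14.7) = 0.2844.
CD = 0.0225 + 0.0434 × 0.2844² = 0.02601.
D = q·S·CD = 3192 × 14.7 × 0.02601 = 1220 N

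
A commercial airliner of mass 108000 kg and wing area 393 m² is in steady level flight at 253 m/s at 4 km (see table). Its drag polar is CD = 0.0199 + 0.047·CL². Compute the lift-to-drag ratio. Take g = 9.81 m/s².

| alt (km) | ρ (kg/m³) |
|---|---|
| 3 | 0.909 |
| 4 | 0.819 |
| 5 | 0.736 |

At 4 km, from the table: ρ = 0.819 kg/m³.
In steady level flight, lift balances weight: W = mg = 108000 × 9.81 = 1.0595×10^6 N.
q = ½ρv² = ½ × 0.819 × 253² = 26210 Pa.
CL = 2W/(ρv²S) = 2×1.0595×10^6/(0.819×253²×393) = 0.1029.
CD = 0.0199 + 0.047 × 0.1029² = 0.0204.
L/D = CL/CD = 0.1029 / 0.0204 = 5.04

L/D = 5.04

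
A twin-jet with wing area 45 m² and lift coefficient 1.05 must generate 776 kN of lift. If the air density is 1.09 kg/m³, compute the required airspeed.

v = 174 m/s

L = ½ρv²S·CL ⇒ v = √(2L/(ρ·S·CL))
v = √(2 × 7.76×10^5 / (1.09 × 45 × 1.05)) = √30130 = 174 m/s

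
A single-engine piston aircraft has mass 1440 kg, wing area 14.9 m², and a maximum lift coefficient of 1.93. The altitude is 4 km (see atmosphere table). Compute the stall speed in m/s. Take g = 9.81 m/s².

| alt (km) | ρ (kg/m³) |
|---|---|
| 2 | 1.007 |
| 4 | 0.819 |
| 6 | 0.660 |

At 4 km, from the table: ρ = 0.819 kg/m³.
At stall, lift equals weight: L = W = m·g = 1440 × 9.81 = 14130 N.
V_stall = √(2W/(ρ·S·CL,max)) = √(2 × 14130 / (0.819 × 14.9 × 1.93))
V_stall = √1200 = 34.6 m/s

V_stall = 34.6 m/s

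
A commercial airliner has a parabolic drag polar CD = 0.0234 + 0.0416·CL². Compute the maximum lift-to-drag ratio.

(L/D)max = 16

For CD = CD0 + K·CL², (L/D)max occurs at CL* = √(CD0/K) and equals 1/(2√(K·CD0)).
(L/D)max = 1/(2√(0.0416 × 0.0234)) = 1/(2 × 0.0312) = 16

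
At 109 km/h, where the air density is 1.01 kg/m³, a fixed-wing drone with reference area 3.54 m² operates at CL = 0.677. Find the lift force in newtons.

L = 1110 N

Convert speed: v = 109 km/h ÷ 3.6 = 30.28 m/s.
Dynamic pressure q = ½ρv² = ½ × 1.01 × 30.28² = 463 Pa.
L = q·S·CL = 463 × 3.54 × 0.677 = 1110 N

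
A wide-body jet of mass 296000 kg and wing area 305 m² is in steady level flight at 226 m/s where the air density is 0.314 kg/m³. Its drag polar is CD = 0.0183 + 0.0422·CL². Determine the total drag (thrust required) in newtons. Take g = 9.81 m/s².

D = 1.9×10^5 N

Level flight ⇒ L = W = m·g = 296000 × 9.81 = 2.9038×10^6 N.
Dynamic pressure q = 0.5 × 0.314 × 226² = 8019 Pa.
CL = 2W/(ρv²S) = 2×2.9038×10^6/(0.314×226²×305) = 1.187.
CD = 0.0183 + 0.0422 × 1.187² = 0.07778.
D = q·S·CD = 8019 × 305 × 0.07778 = 1.902×10^5 N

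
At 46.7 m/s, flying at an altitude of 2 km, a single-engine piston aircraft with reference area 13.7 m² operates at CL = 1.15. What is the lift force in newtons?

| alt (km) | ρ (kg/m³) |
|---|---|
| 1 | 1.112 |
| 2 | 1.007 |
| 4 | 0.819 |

At 2 km, from the table: ρ = 1.007 kg/m³.
Dynamic pressure q = ½ρv² = ½ × 1.007 × 46.7² = 1098 Pa.
L = q·S·CL = 1098 × 13.7 × 1.15 = 17300 N ≈ 17.3 kN

L = 17300 N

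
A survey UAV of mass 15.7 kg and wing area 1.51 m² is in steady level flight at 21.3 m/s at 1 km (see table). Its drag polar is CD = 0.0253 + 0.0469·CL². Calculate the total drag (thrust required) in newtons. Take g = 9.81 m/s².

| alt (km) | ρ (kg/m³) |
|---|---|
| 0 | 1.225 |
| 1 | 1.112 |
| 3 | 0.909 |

D = 12.6 N

At 1 km, from the table: ρ = 1.112 kg/m³.
In steady level flight, lift balances weight: W = mg = 15.7 × 9.81 = 154.02 N.
q = ½ρv² = ½ × 1.112 × 21.3² = 252.3 Pa.
CL = 2W/(ρv²S) = 2×154.02/(1.112×21.3²×1.51) = 0.4044.
CD = 0.0253 + 0.0469 × 0.4044² = 0.03297.
D = q·S·CD = 252.3 × 1.51 × 0.03297 = 12.56 N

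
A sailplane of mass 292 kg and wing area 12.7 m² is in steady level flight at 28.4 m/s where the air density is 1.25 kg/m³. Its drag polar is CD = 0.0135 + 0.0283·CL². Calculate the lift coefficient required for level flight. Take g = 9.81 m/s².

CL = 0.447

Weight W = mg = 292 × 9.81 = 2864.5 N; in level flight L = W.
q = ½ρv² = ½ × 1.25 × 28.4² = 504.1 Pa.
CL = 2W/(ρv²S) = 2×2864.5/(1.25×28.4²×12.7) = 0.4474.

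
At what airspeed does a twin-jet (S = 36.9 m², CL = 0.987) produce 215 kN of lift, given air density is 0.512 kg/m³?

L = ½ρv²S·CL ⇒ v = √(2L/(ρ·S·CL))
v = √(2 × 2.15×10^5 / (0.512 × 36.9 × 0.987)) = √23060 = 152 m/s

v = 152 m/s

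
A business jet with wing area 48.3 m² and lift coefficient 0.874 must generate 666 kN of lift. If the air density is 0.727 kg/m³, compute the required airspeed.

L = ½ρv²S·CL ⇒ v = √(2L/(ρ·S·CL))
v = √(2 × 6.66×10^5 / (0.727 × 48.3 × 0.874)) = √43400 = 208 m/s

v = 208 m/s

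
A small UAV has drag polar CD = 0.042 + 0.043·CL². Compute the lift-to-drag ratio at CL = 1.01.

L/D = 11.8

CD = 0.042 + 0.043 × 1.01² = 0.08586
L/D = CL/CD = 1.01 / 0.08586 = 11.8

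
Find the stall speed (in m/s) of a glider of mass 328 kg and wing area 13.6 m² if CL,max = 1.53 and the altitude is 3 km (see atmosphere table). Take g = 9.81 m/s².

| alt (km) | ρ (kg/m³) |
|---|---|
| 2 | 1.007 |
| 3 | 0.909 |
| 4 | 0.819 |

At 3 km, from the table: ρ = 0.909 kg/m³.
Weight W = mg = 328 × 9.81 = 3218 N.
From L = ½ρV²S·CL,max = W: V_stall = √(2W/(ρSCL,max)) = √(2·3218/(0.909·13.6·1.53))
V_stall = √340.2 = 18.4 m/s

V_stall = 18.4 m/s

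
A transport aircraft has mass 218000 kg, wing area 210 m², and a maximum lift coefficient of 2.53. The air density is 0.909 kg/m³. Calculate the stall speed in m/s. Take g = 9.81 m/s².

V_stall = 94.1 m/s

At stall, lift equals weight: L = W = m·g = 218000 × 9.81 = 2.139×10^6 N.
From L = ½ρV²S·CL,max = W: V_stall = √(2W/(ρSCL,max)) = √(2·2.139×10^6/(0.909·210·2.53))
V_stall = √8856 = 94.1 m/s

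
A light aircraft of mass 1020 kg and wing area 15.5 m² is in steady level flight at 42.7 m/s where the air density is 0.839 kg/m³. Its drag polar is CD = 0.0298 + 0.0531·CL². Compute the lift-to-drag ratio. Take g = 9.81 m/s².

L/D = 12.5

In steady level flight, lift balances weight: W = mg = 1020 × 9.81 = 10006 N.
q = ½ρv² = ½ × 0.839 × 42.7² = 764.9 Pa.
CL = 2W/(ρv²S) = 2×10006/(0.839×42.7²×15.5) = 0.844.
CD = 0.0298 + 0.0531 × 0.844² = 0.06763.
L/D = CL/CD = 0.844 / 0.06763 = 12.5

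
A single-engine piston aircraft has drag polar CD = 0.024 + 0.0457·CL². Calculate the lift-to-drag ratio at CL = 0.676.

L/D = 15.1

CD = 0.024 + 0.0457 × 0.676² = 0.04488
L/D = CL/CD = 0.676 / 0.04488 = 15.1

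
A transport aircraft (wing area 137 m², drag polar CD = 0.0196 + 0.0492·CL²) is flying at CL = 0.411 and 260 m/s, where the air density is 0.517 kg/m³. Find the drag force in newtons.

D = 66800 N

CD = 0.0196 + 0.0492 × 0.411² = 0.02791
D = ½ρv²S·CD = ½ × 0.517 × 260² × 137 × 0.02791 = 66800 N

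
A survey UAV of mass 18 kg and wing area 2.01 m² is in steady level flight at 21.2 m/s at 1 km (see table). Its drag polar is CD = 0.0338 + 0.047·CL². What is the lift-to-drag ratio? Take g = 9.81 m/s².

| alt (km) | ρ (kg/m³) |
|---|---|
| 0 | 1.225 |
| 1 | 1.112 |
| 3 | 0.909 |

L/D = 8.88

At 1 km, from the table: ρ = 1.112 kg/m³.
Weight W = mg = 18 × 9.81 = 176.58 N; in level flight L = W.
Dynamic pressure q = 0.5 × 1.112 × 21.2² = 249.9 Pa.
Required CL = L/(qS) = 176.58/(249.9·2.01) = 0.3516.
CD = 0.0338 + 0.047 × 0.3516² = 0.03961.
L/D = CL/CD = 0.3516 / 0.03961 = 8.88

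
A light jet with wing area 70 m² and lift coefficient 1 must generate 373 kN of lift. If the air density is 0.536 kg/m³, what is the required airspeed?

v = 141 m/s

L = ½ρv²S·CL ⇒ v = √(2L/(ρ·S·CL))
v = √(2 × 3.73×10^5 / (0.536 × 70 × 1)) = √19880 = 141 m/s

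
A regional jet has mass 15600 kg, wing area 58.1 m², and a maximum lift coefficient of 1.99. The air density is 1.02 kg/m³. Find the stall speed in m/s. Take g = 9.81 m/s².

V_stall = 50.9 m/s

Stall occurs when L = W at CL,max. W = mg = 15600 × 9.81 = 1.53×10^5 N.
V_stall = √(2W/(ρ·S·CL,max)) = √(2 × 1.53×10^5 / (1.02 × 58.1 × 1.99))
V_stall = √2595 = 50.9 m/s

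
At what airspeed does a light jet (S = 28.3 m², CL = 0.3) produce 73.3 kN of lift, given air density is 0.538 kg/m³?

v = 179 m/s

L = ½ρv²S·CL ⇒ v = √(2L/(ρ·S·CL))
v = √(2 × 73300 / (0.538 × 28.3 × 0.3)) = √32100 = 179 m/s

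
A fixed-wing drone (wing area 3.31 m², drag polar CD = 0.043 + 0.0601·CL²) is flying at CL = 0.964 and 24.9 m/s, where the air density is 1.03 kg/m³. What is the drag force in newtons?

D = 104 N

CD = 0.043 + 0.0601 × 0.964² = 0.09885
D = ½ρv²S·CD = ½ × 1.03 × 24.9² × 3.31 × 0.09885 = 104 N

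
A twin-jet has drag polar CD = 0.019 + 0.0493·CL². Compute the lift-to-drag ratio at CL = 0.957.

CD = 0.019 + 0.0493 × 0.957² = 0.06415
L/D = CL/CD = 0.957 / 0.06415 = 14.9

L/D = 14.9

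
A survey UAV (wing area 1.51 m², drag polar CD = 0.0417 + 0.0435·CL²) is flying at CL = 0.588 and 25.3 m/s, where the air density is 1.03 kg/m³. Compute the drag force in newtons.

D = 28.2 N

CD = 0.0417 + 0.0435 × 0.588² = 0.05674
D = ½ρv²S·CD = ½ × 1.03 × 25.3² × 1.51 × 0.05674 = 28.2 N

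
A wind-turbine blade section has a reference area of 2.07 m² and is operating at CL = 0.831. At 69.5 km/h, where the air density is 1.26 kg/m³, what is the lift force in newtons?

L = 404 N

Convert speed: v = 69.5 km/h ÷ 3.6 = 19.31 m/s.
Dynamic pressure q = ½ρv² = ½ × 1.26 × 19.31² = 234.8 Pa.
L = q·S·CL = 234.8 × 2.07 × 0.831 = 404 N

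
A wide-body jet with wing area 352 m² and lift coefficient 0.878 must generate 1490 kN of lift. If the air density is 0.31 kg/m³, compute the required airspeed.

L = ½ρv²S·CL ⇒ v = √(2L/(ρ·S·CL))
v = √(2 × 1.49×10^6 / (0.31 × 352 × 0.878)) = √31100 = 176 m/s

v = 176 m/s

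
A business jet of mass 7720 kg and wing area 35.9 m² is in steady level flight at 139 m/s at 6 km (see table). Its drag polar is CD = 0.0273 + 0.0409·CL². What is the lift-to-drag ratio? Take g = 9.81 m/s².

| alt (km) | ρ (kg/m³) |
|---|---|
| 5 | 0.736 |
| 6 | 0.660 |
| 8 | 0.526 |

L/D = 10.4

At 6 km, from the table: ρ = 0.660 kg/m³.
Level flight ⇒ L = W = m·g = 7720 × 9.81 = 75733 N.
q = ½ρv² = ½ × 0.66 × 139² = 6376 Pa.
Required CL = L/(qS) = 75733/(6376·35.9) = 0.3309.
CD = 0.0273 + 0.0409 × 0.3309² = 0.03178.
L/D = CL/CD = 0.3309 / 0.03178 = 10.4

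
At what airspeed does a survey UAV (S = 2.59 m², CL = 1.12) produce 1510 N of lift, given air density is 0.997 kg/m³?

L = ½ρv²S·CL ⇒ v = √(2L/(ρ·S·CL))
v = √(2 × 1510 / (0.997 × 2.59 × 1.12)) = √1044 = 32.3 m/s

v = 32.3 m/s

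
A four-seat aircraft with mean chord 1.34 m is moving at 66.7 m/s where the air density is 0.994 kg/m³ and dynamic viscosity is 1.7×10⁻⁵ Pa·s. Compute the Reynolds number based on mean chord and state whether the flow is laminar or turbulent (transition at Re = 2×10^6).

Re = ρ·v·c/μ = 0.994 × 66.7 × 1.34 / (1.7×10⁻⁵) = 5.23×10^6
Since 5.23×10^6 > 2×10^6, the flow is turbulent.

Re = 5.23×10^6 (turbulent)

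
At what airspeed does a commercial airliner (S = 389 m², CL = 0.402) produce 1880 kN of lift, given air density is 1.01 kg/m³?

v = 154 m/s

L = ½ρv²S·CL ⇒ v = √(2L/(ρ·S·CL))
v = √(2 × 1.88×10^6 / (1.01 × 389 × 0.402)) = √23810 = 154 m/s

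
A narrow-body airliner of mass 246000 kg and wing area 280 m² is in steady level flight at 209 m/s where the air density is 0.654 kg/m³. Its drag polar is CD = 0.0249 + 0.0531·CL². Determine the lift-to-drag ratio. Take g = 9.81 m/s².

Weight W = mg = 246000 × 9.81 = 2.4133×10^6 N; in level flight L = W.
Dynamic pressure q = 0.5 × 0.654 × 209² = 14280 Pa.
CL = 2W/(ρv²S) = 2×2.4133×10^6/(0.654×209²×280) = 0.6034.
CD = 0.0249 + 0.0531 × 0.6034² = 0.04423.
L/D = CL/CD = 0.6034 / 0.04423 = 13.6

L/D = 13.6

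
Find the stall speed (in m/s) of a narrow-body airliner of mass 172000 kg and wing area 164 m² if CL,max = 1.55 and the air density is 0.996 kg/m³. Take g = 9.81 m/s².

V_stall = 115 m/s

At stall, lift equals weight: L = W = m·g = 172000 × 9.81 = 1.687×10^6 N.
From L = ½ρV²S·CL,max = W: V_stall = √(2W/(ρSCL,max)) = √(2·1.687×10^6/(0.996·164·1.55))
V_stall = √13330 = 115 m/s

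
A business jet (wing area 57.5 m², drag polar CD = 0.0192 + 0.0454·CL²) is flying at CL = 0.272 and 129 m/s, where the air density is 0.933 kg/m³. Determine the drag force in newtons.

D = 10100 N

CD = 0.0192 + 0.0454 × 0.272² = 0.02256
D = ½ρv²S·CD = ½ × 0.933 × 129² × 57.5 × 0.02256 = 10100 N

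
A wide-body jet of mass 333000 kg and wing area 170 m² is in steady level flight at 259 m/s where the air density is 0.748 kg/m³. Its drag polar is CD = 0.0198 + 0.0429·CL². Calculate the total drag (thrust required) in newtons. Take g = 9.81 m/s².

Level flight ⇒ L = W = m·g = 333000 × 9.81 = 3.2667×10^6 N.
q = ½ρv² = ½ × 0.748 × 259² = 25090 Pa.
CL = 2W/(ρv²S) = 2×3.2667×10^6/(0.748×259²×170) = 0.7659.
CD = 0.0198 + 0.0429 × 0.7659² = 0.04497.
D = q·S·CD = 25090 × 170 × 0.04497 = 1.918×10^5 N

D = 1.92×10^5 N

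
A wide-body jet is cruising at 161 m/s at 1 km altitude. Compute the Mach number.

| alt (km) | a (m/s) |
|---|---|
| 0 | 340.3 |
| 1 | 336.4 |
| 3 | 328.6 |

At 1 km, from the table: a = 336.4 m/s.
M = v/a = 161 / 336.4 = 0.479

M = 0.479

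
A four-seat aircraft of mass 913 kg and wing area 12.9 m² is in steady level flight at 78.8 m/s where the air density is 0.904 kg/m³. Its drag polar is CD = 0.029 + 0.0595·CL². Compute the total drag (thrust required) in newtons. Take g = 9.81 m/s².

Level flight ⇒ L = W = m·g = 913 × 9.81 = 8956.5 N.
q = ½ρv² = ½ × 0.904 × 78.8² = 2807 Pa.
CL = W/(q·S) = 8956.5 / (2807 × 12.9) = 0.2474.
CD = 0.029 + 0.0595 × 0.2474² = 0.03264.
D = q·S·CD = 2807 × 12.9 × 0.03264 = 1182 N

D = 1180 N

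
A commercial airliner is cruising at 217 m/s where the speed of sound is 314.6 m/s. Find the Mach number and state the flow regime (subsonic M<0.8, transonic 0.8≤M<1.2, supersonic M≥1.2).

M = v/a = 217 / 314.6 = 0.69
M = 0.69 → subsonic.

M = 0.69 (subsonic)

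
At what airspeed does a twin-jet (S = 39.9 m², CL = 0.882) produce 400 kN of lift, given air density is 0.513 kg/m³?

v = 211 m/s

L = ½ρv²S·CL ⇒ v = √(2L/(ρ·S·CL))
v = √(2 × 4×10^5 / (0.513 × 39.9 × 0.882)) = √44310 = 211 m/s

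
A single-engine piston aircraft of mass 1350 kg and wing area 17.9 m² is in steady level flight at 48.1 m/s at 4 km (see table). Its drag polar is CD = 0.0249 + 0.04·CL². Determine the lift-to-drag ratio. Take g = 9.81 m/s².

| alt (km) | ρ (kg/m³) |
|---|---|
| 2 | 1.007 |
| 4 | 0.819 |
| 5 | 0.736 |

L/D = 15.8

At 4 km, from the table: ρ = 0.819 kg/m³.
Weight W = mg = 1350 × 9.81 = 13244 N; in level flight L = W.
q = ½ρv² = ½ × 0.819 × 48.1² = 947.4 Pa.
CL = W/(q·S) = 13244 / (947.4 × 17.9) = 0.7809.
CD = 0.0249 + 0.04 × 0.7809² = 0.04929.
L/D = CL/CD = 0.7809 / 0.04929 = 15.8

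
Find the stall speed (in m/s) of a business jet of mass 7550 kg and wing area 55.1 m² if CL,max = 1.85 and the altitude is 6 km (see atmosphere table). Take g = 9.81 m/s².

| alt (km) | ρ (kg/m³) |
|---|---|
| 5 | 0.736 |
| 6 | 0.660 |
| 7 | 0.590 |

V_stall = 46.9 m/s

At 6 km, from the table: ρ = 0.660 kg/m³.
Weight W = mg = 7550 × 9.81 = 74070 N.
From L = ½ρV²S·CL,max = W: V_stall = √(2W/(ρSCL,max)) = √(2·74070/(0.66·55.1·1.85))
V_stall = √2202 = 46.9 m/s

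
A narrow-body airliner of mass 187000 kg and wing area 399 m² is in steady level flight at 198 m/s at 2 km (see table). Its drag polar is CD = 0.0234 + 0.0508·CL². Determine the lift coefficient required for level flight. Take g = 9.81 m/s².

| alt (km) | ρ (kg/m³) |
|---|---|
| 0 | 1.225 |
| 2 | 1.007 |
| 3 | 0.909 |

At 2 km, from the table: ρ = 1.007 kg/m³.
In steady level flight, lift balances weight: W = mg = 187000 × 9.81 = 1.8345×10^6 N.
q = ½ρv² = ½ × 1.007 × 198² = 19740 Pa.
CL = W/(q·S) = 1.8345×10^6 / (19740 × 399) = 0.2329.

CL = 0.233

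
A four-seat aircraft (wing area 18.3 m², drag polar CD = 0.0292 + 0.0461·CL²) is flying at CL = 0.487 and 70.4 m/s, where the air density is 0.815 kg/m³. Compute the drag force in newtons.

D = 1480 N

CD = 0.0292 + 0.0461 × 0.487² = 0.04013
D = ½ρv²S·CD = ½ × 0.815 × 70.4² × 18.3 × 0.04013 = 1480 N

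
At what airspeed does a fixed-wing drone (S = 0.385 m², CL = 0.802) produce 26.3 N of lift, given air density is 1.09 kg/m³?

v = 12.5 m/s

L = ½ρv²S·CL ⇒ v = √(2L/(ρ·S·CL))
v = √(2 × 26.3 / (1.09 × 0.385 × 0.802)) = √156.3 = 12.5 m/s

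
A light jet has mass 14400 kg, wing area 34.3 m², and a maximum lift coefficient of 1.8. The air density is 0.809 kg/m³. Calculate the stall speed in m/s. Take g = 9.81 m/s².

V_stall = 75.2 m/s

Weight W = mg = 14400 × 9.81 = 1.413×10^5 N.
From L = ½ρV²S·CL,max = W: V_stall = √(2W/(ρSCL,max)) = √(2·1.413×10^5/(0.809·34.3·1.8))
V_stall = √5656 = 75.2 m/s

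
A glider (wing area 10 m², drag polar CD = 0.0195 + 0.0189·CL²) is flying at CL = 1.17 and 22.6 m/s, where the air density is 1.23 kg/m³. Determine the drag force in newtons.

D = 143 N

CD = 0.0195 + 0.0189 × 1.17² = 0.04537
D = ½ρv²S·CD = ½ × 1.23 × 22.6² × 10 × 0.04537 = 143 N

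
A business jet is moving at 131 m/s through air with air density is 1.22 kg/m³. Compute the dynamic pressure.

q = ½ρv² = ½ × 1.22 × 131² = 10500 Pa

q = 10500 Pa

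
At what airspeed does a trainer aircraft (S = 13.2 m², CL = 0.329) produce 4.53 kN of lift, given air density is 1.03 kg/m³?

L = ½ρv²S·CL ⇒ v = √(2L/(ρ·S·CL))
v = √(2 × 4530 / (1.03 × 13.2 × 0.329)) = √2025 = 45 m/s

v = 45 m/s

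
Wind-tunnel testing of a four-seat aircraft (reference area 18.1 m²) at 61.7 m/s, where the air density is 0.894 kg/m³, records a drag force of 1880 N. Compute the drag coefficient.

From D = ½ρv²S·CD, rearranging gives CD = 2D/(ρv²S).
CD = 2 × 1880 / (0.894 × 61.7² × 18.1) = 0.061

CD = 0.061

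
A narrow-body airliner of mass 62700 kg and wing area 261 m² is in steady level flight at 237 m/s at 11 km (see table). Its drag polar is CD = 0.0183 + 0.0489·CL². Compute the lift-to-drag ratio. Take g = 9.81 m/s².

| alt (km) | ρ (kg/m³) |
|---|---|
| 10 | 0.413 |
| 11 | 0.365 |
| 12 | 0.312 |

L/D = 11

At 11 km, from the table: ρ = 0.365 kg/m³.
Weight W = mg = 62700 × 9.81 = 6.1509×10^5 N; in level flight L = W.
q = ½ρv² = ½ × 0.365 × 237² = 10250 Pa.
CL = W/(q·S) = 6.1509×10^5 / (10250 × 261) = 0.2299.
CD = 0.0183 + 0.0489 × 0.2299² = 0.02088.
L/D = CL/CD = 0.2299 / 0.02088 = 11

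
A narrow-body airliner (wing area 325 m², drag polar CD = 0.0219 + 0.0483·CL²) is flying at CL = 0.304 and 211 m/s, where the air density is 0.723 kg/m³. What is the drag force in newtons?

CD = 0.0219 + 0.0483 × 0.304² = 0.02636
D = ½ρv²S·CD = ½ × 0.723 × 211² × 325 × 0.02636 = 1.38×10^5 N

D = 1.38×10^5 N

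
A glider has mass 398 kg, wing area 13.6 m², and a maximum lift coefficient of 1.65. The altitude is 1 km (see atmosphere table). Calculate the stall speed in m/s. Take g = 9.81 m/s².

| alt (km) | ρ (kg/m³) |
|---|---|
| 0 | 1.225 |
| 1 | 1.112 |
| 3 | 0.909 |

At 1 km, from the table: ρ = 1.112 kg/m³.
Stall occurs when L = W at CL,max. W = mg = 398 × 9.81 = 3904 N.
From L = ½ρV²S·CL,max = W: V_stall = √(2W/(ρSCL,max)) = √(2·3904/(1.112·13.6·1.65))
V_stall = √312.9 = 17.7 m/s

V_stall = 17.7 m/s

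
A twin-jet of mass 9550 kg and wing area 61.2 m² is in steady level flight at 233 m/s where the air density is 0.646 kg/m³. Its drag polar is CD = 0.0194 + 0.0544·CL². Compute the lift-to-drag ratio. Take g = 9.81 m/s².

L/D = 4.41

Level flight ⇒ L = W = m·g = 9550 × 9.81 = 93686 N.
Dynamic pressure q = 0.5 × 0.646 × 233² = 17540 Pa.
CL = 2W/(ρv²S) = 2×93686/(0.646×233²×61.2) = 0.0873.
CD = 0.0194 + 0.0544 × 0.0873² = 0.01981.
L/D = CL/CD = 0.0873 / 0.01981 = 4.41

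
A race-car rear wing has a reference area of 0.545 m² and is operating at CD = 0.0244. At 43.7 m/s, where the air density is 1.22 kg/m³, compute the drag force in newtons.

D = 15.5 N

D = ½ρv²S·CD = ½ × 1.22 × 43.7² × 0.545 × 0.0244 = 15.5 N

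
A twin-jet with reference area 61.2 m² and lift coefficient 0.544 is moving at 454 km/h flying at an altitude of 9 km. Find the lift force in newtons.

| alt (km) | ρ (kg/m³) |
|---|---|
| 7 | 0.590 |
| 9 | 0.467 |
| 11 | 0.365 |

At 9 km, from the table: ρ = 0.467 kg/m³.
Convert speed: v = 454 km/h ÷ 3.6 = 126.1 m/s.
Dynamic pressure q = ½ρv² = ½ × 0.467 × 126.1² = 3714 Pa.
L = q·S·CL = 3714 × 61.2 × 0.544 = 1.24×10^5 N ≈ 124 kN

L = 1.24×10^5 N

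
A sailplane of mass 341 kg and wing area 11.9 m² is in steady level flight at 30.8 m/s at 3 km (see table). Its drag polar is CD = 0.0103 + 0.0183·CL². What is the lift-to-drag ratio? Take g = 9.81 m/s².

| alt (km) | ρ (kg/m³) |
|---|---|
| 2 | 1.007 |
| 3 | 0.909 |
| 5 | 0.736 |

L/D = 36.1

At 3 km, from the table: ρ = 0.909 kg/m³.
Weight W = mg = 341 × 9.81 = 3345.2 N; in level flight L = W.
q = ½ρv² = ½ × 0.909 × 30.8² = 431.2 Pa.
CL = 2W/(ρv²S) = 2×3345.2/(0.909×30.8²×11.9) = 0.652.
CD = 0.0103 + 0.0183 × 0.652² = 0.01808.
L/D = CL/CD = 0.652 / 0.01808 = 36.1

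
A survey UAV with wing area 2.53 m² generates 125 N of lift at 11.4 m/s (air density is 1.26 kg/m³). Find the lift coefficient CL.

From L = ½ρv²S·CL, rearranging gives CL = 2L/(ρv²S).
CL = 2 × 125 / (1.26 × 11.4² × 2.53) = 0.603

CL = 0.603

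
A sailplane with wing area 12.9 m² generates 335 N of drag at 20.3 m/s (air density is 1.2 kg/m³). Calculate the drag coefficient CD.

From D = ½ρv²S·CD, rearranging gives CD = 2D/(ρv²S).
CD = 2 × 335 / (1.2 × 20.3² × 12.9) = 0.105

CD = 0.105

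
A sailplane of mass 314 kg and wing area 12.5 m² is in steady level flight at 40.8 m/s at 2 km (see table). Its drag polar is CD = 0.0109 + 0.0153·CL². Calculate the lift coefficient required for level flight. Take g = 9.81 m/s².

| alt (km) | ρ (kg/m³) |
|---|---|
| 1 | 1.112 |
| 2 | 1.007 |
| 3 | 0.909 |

CL = 0.294

At 2 km, from the table: ρ = 1.007 kg/m³.
In steady level flight, lift balances weight: W = mg = 314 × 9.81 = 3080.3 N.
Dynamic pressure q = 0.5 × 1.007 × 40.8² = 838.1 Pa.
Required CL = L/(qS) = 3080.3/(838.1·12.5) = 0.294.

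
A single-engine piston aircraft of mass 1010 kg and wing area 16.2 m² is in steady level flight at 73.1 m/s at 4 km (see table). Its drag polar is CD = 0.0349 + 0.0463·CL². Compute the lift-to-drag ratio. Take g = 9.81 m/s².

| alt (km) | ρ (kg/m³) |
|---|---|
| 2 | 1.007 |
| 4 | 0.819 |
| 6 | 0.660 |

At 4 km, from the table: ρ = 0.819 kg/m³.
Weight W = mg = 1010 × 9.81 = 9908.1 N; in level flight L = W.
q = ½ρv² = ½ × 0.819 × 73.1² = 2188 Pa.
Required CL = L/(qS) = 9908.1/(2188·16.2) = 0.2795.
CD = 0.0349 + 0.0463 × 0.2795² = 0.03852.
L/D = CL/CD = 0.2795 / 0.03852 = 7.26

L/D = 7.26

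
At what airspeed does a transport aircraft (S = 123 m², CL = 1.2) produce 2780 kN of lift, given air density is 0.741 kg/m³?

v = 225 m/s

L = ½ρv²S·CL ⇒ v = √(2L/(ρ·S·CL))
v = √(2 × 2.78×10^6 / (0.741 × 123 × 1.2)) = √50840 = 225 m/s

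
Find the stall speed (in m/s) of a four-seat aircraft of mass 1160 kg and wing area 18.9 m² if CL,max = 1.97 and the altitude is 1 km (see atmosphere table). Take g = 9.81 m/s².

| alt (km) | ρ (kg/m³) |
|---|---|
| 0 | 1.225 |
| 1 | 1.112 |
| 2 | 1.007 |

At 1 km, from the table: ρ = 1.112 kg/m³.
Stall occurs when L = W at CL,max. W = mg = 1160 × 9.81 = 11380 N.
From L = ½ρV²S·CL,max = W: V_stall = √(2W/(ρSCL,max)) = √(2·11380/(1.112·18.9·1.97))
V_stall = √549.7 = 23.4 m/s

V_stall = 23.4 m/s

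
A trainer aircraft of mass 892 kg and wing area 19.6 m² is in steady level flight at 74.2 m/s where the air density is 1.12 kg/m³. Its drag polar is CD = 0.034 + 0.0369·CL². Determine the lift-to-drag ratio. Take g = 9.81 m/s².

In steady level flight, lift balances weight: W = mg = 892 × 9.81 = 8750.5 N.
Dynamic pressure q = 0.5 × 1.12 × 74.2² = 3083 Pa.
CL = 2W/(ρv²S) = 2×8750.5/(1.12×74.2²×19.6) = 0.1448.
CD = 0.034 + 0.0369 × 0.1448² = 0.03477.
L/D = CL/CD = 0.1448 / 0.03477 = 4.16

L/D = 4.16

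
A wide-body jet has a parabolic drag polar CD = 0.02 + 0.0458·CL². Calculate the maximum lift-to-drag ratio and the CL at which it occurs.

(L/D)max = 16.5, at CL = 0.661

For CD = CD0 + K·CL², (L/D)max occurs at CL* = √(CD0/K) and equals 1/(2√(K·CD0)).
(L/D)max = 1/(2√(0.0458 × 0.02)) = 1/(2 × 0.03027) = 16.5
CL* = √(0.02/0.0458) = 0.661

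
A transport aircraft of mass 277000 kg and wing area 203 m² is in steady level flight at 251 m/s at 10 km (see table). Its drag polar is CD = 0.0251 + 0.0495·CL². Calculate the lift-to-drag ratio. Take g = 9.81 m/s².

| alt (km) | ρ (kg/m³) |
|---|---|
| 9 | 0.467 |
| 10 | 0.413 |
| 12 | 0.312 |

L/D = 13.3

At 10 km, from the table: ρ = 0.413 kg/m³.
Weight W = mg = 277000 × 9.81 = 2.7174×10^6 N; in level flight L = W.
Dynamic pressure q = 0.5 × 0.413 × 251² = 13010 Pa.
CL = 2W/(ρv²S) = 2×2.7174×10^6/(0.413×251²×203) = 1.029.
CD = 0.0251 + 0.0495 × 1.029² = 0.07751.
L/D = CL/CD = 1.029 / 0.07751 = 13.3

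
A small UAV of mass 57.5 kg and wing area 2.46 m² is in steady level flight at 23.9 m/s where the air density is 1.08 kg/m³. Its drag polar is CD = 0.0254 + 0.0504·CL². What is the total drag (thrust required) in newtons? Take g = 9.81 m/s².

Level flight ⇒ L = W = m·g = 57.5 × 9.81 = 564.08 N.
q = ½ρv² = ½ × 1.08 × 23.9² = 308.5 Pa.
Required CL = L/(qS) = 564.08/(308.5·2.46) = 0.7434.
CD = 0.0254 + 0.0504 × 0.7434² = 0.05325.
D = q·S·CD = 308.5 × 2.46 × 0.05325 = 40.41 N

D = 40.4 N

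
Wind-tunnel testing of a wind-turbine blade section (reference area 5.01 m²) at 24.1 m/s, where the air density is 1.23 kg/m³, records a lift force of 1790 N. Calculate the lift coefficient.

CL = 1

From L = ½ρv²S·CL, rearranging gives CL = 2L/(ρv²S).
CL = 2 × 1790 / (1.23 × 24.1² × 5.01) = 1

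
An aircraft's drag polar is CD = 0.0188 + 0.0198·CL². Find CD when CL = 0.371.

CD = 0.0215

CD = 0.0188 + 0.0198 × 0.371² = 0.0188 + 0.002725 = 0.0215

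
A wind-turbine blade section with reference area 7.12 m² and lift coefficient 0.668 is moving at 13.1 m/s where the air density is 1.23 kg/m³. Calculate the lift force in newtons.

L = 502 N

Dynamic pressure q = ½ρv² = ½ × 1.23 × 13.1² = 105.5 Pa.
L = q·S·CL = 105.5 × 7.12 × 0.668 = 502 N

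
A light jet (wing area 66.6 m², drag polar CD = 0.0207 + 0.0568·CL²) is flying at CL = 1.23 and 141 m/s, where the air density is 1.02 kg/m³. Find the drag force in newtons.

CD = 0.0207 + 0.0568 × 1.23² = 0.1066
D = ½ρv²S·CD = ½ × 1.02 × 141² × 66.6 × 0.1066 = 72000 N

D = 72000 N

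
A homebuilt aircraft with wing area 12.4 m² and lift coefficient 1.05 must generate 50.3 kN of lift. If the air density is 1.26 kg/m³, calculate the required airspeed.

v = 78.3 m/s

L = ½ρv²S·CL ⇒ v = √(2L/(ρ·S·CL))
v = √(2 × 50300 / (1.26 × 12.4 × 1.05)) = √6132 = 78.3 m/s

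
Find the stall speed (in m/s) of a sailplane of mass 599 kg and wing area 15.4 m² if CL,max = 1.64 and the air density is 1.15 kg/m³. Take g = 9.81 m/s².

V_stall = 20.1 m/s

Stall occurs when L = W at CL,max. W = mg = 599 × 9.81 = 5876 N.
From L = ½ρV²S·CL,max = W: V_stall = √(2W/(ρSCL,max)) = √(2·5876/(1.15·15.4·1.64))
V_stall = √404.6 = 20.1 m/s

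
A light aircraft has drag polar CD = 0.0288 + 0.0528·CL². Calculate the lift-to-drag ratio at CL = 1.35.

L/D = 10.8

CD = 0.0288 + 0.0528 × 1.35² = 0.125
L/D = CL/CD = 1.35 / 0.125 = 10.8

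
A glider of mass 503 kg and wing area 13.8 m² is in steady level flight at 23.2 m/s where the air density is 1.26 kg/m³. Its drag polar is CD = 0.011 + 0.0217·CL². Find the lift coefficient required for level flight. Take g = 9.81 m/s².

CL = 1.05

Weight W = mg = 503 × 9.81 = 4934.4 N; in level flight L = W.
q = ½ρv² = ½ × 1.26 × 23.2² = 339.1 Pa.
CL = 2W/(ρv²S) = 2×4934.4/(1.26×23.2²×13.8) = 1.054.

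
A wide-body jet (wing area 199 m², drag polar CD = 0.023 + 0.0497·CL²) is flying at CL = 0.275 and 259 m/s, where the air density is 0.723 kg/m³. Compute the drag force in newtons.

CD = 0.023 + 0.0497 × 0.275² = 0.02676
D = ½ρv²S·CD = ½ × 0.723 × 259² × 199 × 0.02676 = 1.29×10^5 N

D = 1.29×10^5 N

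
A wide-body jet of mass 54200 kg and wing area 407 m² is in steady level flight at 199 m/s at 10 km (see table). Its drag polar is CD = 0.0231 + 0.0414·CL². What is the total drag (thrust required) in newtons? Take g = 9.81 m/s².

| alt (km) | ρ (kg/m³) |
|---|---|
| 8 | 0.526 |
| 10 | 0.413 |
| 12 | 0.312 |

D = 80400 N

At 10 km, from the table: ρ = 0.413 kg/m³.
Weight W = mg = 54200 × 9.81 = 5.317×10^5 N; in level flight L = W.
q = ½ρv² = ½ × 0.413 × 199² = 8178 Pa.
CL = W/(q·S) = 5.317×10^5 / (8178 × 407) = 0.1598.
CD = 0.0231 + 0.0414 × 0.1598² = 0.02416.
D = q·S·CD = 8178 × 407 × 0.02416 = 80400 N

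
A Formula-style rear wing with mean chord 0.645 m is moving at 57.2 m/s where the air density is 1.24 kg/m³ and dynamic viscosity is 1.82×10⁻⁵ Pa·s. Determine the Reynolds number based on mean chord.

Re = 2.51×10^6

Re = ρ·v·c/μ = 1.24 × 57.2 × 0.645 / (1.82×10⁻⁵) = 2.51×10^6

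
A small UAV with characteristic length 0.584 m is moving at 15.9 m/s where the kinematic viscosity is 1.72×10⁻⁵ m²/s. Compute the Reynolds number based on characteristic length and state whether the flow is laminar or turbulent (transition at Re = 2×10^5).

Re = 5.4×10^5 (turbulent)

Re = v·c/ν = 15.9 × 0.584 / (1.72×10⁻⁵) = 5.4×10^5
Since 5.4×10^5 > 2×10^5, the flow is turbulent.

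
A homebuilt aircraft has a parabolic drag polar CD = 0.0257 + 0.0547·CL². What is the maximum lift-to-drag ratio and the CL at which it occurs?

For CD = CD0 + K·CL², (L/D)max occurs at CL* = √(CD0/K) and equals 1/(2√(K·CD0)).
(L/D)max = 1/(2√(0.0547 × 0.0257)) = 1/(2 × 0.03749) = 13.3
CL* = √(0.0257/0.0547) = 0.685

(L/D)max = 13.3, at CL = 0.685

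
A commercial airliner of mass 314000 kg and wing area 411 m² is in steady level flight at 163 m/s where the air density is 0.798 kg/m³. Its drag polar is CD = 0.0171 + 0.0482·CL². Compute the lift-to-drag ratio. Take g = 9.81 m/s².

L/D = 17.2

In steady level flight, lift balances weight: W = mg = 314000 × 9.81 = 3.0803×10^6 N.
Dynamic pressure q = 0.5 × 0.798 × 163² = 10600 Pa.
CL = W/(q·S) = 3.0803×10^6 / (10600 × 411) = 0.707.
CD = 0.0171 + 0.0482 × 0.707² = 0.04119.
L/D = CL/CD = 0.707 / 0.04119 = 17.2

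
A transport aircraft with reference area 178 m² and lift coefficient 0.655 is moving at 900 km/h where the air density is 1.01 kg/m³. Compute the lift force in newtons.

L = 3.68×10^6 N

Convert speed: v = 900 km/h ÷ 3.6 = 250 m/s.
Dynamic pressure q = ½ρv² = ½ × 1.01 × 250² = 31560 Pa.
L = q·S·CL = 31560 × 178 × 0.655 = 3.68×10^6 N ≈ 3680 kN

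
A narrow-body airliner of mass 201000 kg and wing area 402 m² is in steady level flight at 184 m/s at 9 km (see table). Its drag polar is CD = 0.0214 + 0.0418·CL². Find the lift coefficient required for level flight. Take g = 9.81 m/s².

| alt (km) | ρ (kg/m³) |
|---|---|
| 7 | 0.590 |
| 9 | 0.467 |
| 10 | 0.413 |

At 9 km, from the table: ρ = 0.467 kg/m³.
In steady level flight, lift balances weight: W = mg = 201000 × 9.81 = 1.9718×10^6 N.
Dynamic pressure q = 0.5 × 0.467 × 184² = 7905 Pa.
Required CL = L/(qS) = 1.9718×10^6/(7905·402) = 0.6205.

CL = 0.62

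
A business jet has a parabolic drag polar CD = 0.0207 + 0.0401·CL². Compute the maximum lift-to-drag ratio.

For CD = CD0 + K·CL², (L/D)max occurs at CL* = √(CD0/K) and equals 1/(2√(K·CD0)).
(L/D)max = 1/(2√(0.0401 × 0.0207)) = 1/(2 × 0.02881) = 17.4

(L/D)max = 17.4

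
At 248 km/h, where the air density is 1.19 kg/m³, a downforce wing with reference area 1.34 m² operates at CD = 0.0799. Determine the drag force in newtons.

Convert speed: v = 248 km/h ÷ 3.6 = 68.89 m/s.
Dynamic pressure q = ½ρv² = ½ × 1.19 × 68.89² = 2824 Pa.
D = q·S·CD = 2824 × 1.34 × 0.0799 = 302 N

D = 302 N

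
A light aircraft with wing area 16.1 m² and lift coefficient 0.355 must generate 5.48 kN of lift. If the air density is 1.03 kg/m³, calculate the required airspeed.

L = ½ρv²S·CL ⇒ v = √(2L/(ρ·S·CL))
v = √(2 × 5480 / (1.03 × 16.1 × 0.355)) = √1862 = 43.1 m/s

v = 43.1 m/s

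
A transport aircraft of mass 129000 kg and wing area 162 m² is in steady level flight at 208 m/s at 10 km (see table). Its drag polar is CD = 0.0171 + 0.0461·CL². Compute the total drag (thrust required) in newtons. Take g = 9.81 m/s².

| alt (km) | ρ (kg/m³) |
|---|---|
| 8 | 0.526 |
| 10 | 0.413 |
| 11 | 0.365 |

D = 75800 N

At 10 km, from the table: ρ = 0.413 kg/m³.
In steady level flight, lift balances weight: W = mg = 129000 × 9.81 = 1.2655×10^6 N.
Dynamic pressure q = 0.5 × 0.413 × 208² = 8934 Pa.
CL = 2W/(ρv²S) = 2×1.2655×10^6/(0.413×208²×162) = 0.8744.
CD = 0.0171 + 0.0461 × 0.8744² = 0.05234.
D = q·S·CD = 8934 × 162 × 0.05234 = 75760 N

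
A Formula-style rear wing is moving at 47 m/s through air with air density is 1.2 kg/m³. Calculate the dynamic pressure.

q = 1330 Pa

q = ½ρv² = ½ × 1.2 × 47² = 1330 Pa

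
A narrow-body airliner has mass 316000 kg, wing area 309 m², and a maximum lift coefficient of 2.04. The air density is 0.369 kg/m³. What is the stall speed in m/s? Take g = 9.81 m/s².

Weight W = mg = 316000 × 9.81 = 3.1×10^6 N.
V_stall = √(2W/(ρ·S·CL,max)) = √(2 × 3.1×10^6 / (0.369 × 309 × 2.04))
V_stall = √26650 = 163 m/s

V_stall = 163 m/s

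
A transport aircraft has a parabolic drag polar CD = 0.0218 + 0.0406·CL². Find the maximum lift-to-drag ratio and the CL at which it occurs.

(L/D)max = 16.8, at CL = 0.733

For CD = CD0 + K·CL², (L/D)max occurs at CL* = √(CD0/K) and equals 1/(2√(K·CD0)).
(L/D)max = 1/(2√(0.0406 × 0.0218)) = 1/(2 × 0.02975) = 16.8
CL* = √(0.0218/0.0406) = 0.733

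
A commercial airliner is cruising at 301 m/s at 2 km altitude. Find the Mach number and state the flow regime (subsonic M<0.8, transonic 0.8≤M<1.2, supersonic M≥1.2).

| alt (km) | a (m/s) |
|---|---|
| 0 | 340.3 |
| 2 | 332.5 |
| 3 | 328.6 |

M = 0.905 (transonic)

At 2 km, from the table: a = 332.5 m/s.
M = v/a = 301 / 332.5 = 0.905
M = 0.905 → transonic.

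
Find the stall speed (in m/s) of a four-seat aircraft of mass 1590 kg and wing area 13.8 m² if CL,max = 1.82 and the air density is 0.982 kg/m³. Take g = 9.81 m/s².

At stall, lift equals weight: L = W = m·g = 1590 × 9.81 = 15600 N.
V_stall = √(2W/(ρ·S·CL,max)) = √(2 × 15600 / (0.982 × 13.8 × 1.82))
V_stall = √1265 = 35.6 m/s

V_stall = 35.6 m/s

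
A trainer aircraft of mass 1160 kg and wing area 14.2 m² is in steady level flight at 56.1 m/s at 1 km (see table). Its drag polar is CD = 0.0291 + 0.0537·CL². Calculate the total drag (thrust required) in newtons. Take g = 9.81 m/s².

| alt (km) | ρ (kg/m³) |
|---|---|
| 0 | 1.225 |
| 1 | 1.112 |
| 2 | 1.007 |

D = 1000 N

At 1 km, from the table: ρ = 1.112 kg/m³.
Weight W = mg = 1160 × 9.81 = 11380 N; in level flight L = W.
Dynamic pressure q = 0.5 × 1.112 × 56.1² = 1750 Pa.
Required CL = L/(qS) = 11380/(1750·14.2) = 0.458.
CD = 0.0291 + 0.0537 × 0.458² = 0.04036.
D = q·S·CD = 1750 × 14.2 × 0.04036 = 1003 N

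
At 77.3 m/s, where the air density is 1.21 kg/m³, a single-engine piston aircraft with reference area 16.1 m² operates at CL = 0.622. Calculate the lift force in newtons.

Dynamic pressure q = ½ρv² = ½ × 1.21 × 77.3² = 3615 Pa.
L = q·S·CL = 3615 × 16.1 × 0.622 = 36200 N ≈ 36.2 kN

L = 36200 N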